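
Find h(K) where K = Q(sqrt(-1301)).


K = Q(sqrt(-1301)). d mod 4 = 3, so D = disc(K) = 4d = -5204
h(K) equals the number of primitive reduced positive-definite forms (a, b, c) = a*x^2 + b*x*y + c*y^2 with b^2 - 4ac = D,
where reduced means |b| <= a <= c, with b >= 0 whenever |b| = a or a = c, and primitive means gcd(a, b, c) = 1.
Reduced forces 3a^2 <= |D| = 5204, so 1 <= a <= 41; b must have the parity of D, and c = (b^2 - D)/(4a) must be an integer >= a.
Enumerate a = 1..41, b in [-a, a]:
  a=1: (1, 0, 1301)  [1]
  a=2: (2, 2, 651)  [1]
  a=3: (3, -2, 434), (3, 2, 434)  [2]
  a=4: none
  a=5: (5, -4, 261), (5, 4, 261)  [2]
  a=6: (6, -2, 217), (6, 2, 217)  [2]
  a=7: (7, -2, 186), (7, 2, 186)  [2]
  a=8: none
  a=9: (9, -4, 145), (9, 4, 145)  [2]
  a=10: (10, -6, 131), (10, 6, 131)  [2]
  a=11..12: none
  a=13: (13, -10, 102), (13, 10, 102)  [2]
  a=14: (14, -2, 93), (14, 2, 93)  [2]
  a=15: (15, -14, 90), (15, -4, 87), (15, 4, 87), (15, 14, 90)  [4]
  a=16: none
  a=17: (17, -10, 78), (17, 10, 78)  [2]
  a=18: (18, -14, 75), (18, 14, 75)  [2]
  a=19..20: none
  a=21: (21, -16, 65), (21, -2, 62), (21, 2, 62), (21, 16, 65)  [4]
  a=22..24: none
  a=25: (25, -14, 54), (25, 14, 54)  [2]
  a=26: (26, -10, 51), (26, 10, 51)  [2]
  a=27: (27, -14, 50), (27, 14, 50)  [2]
  a=28: none
  a=29: (29, -4, 45), (29, 4, 45)  [2]
  a=30: (30, -26, 49), (30, -14, 45), (30, 14, 45), (30, 26, 49)  [4]
  a=31: (31, -2, 42), (31, 2, 42)  [2]
  a=32..33: none
  a=34: (34, -10, 39), (34, 10, 39)  [2]
  a=35: (35, -26, 42), (35, -16, 39), (35, 16, 39), (35, 26, 42)  [4]
  a=36..41: none
Total reduced forms: 1 + 1 + 2 + 2 + 2 + 2 + 2 + 2 + 2 + 2 + 4 + 2 + 2 + 4 + 2 + 2 + 2 + 2 + 4 + 2 + 2 + 4 = 50
h = 50

50


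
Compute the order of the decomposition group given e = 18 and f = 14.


|D_P| = e * f
= 18 * 14
= 252

252


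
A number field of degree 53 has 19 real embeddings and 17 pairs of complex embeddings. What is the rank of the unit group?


By Dirichlet's unit theorem:
rank = r1 + r2 - 1
= 19 + 17 - 1
= 35

35


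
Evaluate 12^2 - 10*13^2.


x^2 - d*y^2
= 12^2 - 10*13^2
= 144 - 1690
= -1546

-1546


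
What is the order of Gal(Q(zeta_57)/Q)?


|Gal(Q(zeta_57)/Q)| = phi(57)
= 36

36


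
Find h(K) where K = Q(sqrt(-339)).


K = Q(sqrt(-339)). d mod 4 = 1, so D = disc(K) = d = -339
h(K) equals the number of primitive reduced positive-definite forms (a, b, c) = a*x^2 + b*x*y + c*y^2 with b^2 - 4ac = D,
where reduced means |b| <= a <= c, with b >= 0 whenever |b| = a or a = c, and primitive means gcd(a, b, c) = 1.
Reduced forces 3a^2 <= |D| = 339, so 1 <= a <= 10; b must have the parity of D, and c = (b^2 - D)/(4a) must be an integer >= a.
Enumerate a = 1..10, b in [-a, a]:
  a=1: (1, 1, 85)  [1]
  a=2: none
  a=3: (3, 3, 29)  [1]
  a=4: none
  a=5: (5, -1, 17), (5, 1, 17)  [2]
  a=6: none
  a=7: (7, -5, 13), (7, 5, 13)  [2]
  a=8..10: none
Total reduced forms: 1 + 1 + 2 + 2 = 6
h = 6

6


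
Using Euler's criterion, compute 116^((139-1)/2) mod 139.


p = 139 is prime and the exponent is (p-1)/2 = 69, so by Euler's criterion 116^69 = (116/139) = +1 or -1 mod 139.
Compute by square-and-multiply:
  69 = 64 + 4 + 1 (binary 1000101)
  Repeated squaring mod 139: 116^1 = 116, 116^2 = 112, 116^4 = 34, 116^8 = 44, 116^16 = 129, 116^32 = 100, 116^64 = 131
  116^69 = 116^64 * 116^4 * 116^1 = 131 * 34 * 116 mod 139
    131 * 34 = 4454 = 6 mod 139
    6 * 116 = 696 = 1 mod 139
  116^69 = 1 mod 139
Result 1: 116 is a quadratic residue mod 139.
116^69 mod 139 = 1

1


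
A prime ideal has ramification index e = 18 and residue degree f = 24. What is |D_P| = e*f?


|D_P| = e * f
= 18 * 24
= 432

432


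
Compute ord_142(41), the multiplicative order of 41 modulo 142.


We want ord_142(41), the smallest k >= 1 with 41^k = 1 mod 142.
n = 142 = 2 * 71, phi(142) = 70; the order divides phi(n).
Divisors of 70: 1, 2, 5, 7, 10, 14, 35, 70
Repeated squaring mod 142: 41^1 = 41, 41^2 = 119, 41^4 = 103, 41^8 = 101, 41^16 = 119, 41^32 = 103, 41^64 = 101
Test divisors in increasing order:
  k=1: 41^1 = 41 mod 142
  k=2: 41^2 = 119 mod 142
  k=5: 41^5 = 103 * 41 = 105 mod 142
  k=7: 41^7 = 103 * 119 * 41 = 141 mod 142
  k=10: 41^10 = 101 * 119 = 91 mod 142
  k=14: 41^14 = 101 * 103 * 119 = 1 mod 142  <- first divisor giving 1
Order = 14

14


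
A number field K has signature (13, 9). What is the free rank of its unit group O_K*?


By Dirichlet's unit theorem:
rank = r1 + r2 - 1
= 13 + 9 - 1
= 21

21


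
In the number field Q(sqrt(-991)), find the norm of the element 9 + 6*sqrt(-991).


N(a + b*sqrt(d)) = a^2 - d*b^2
= (9)^2 - (-991)*(6)^2
= 81 + 35676
= 35757

35757


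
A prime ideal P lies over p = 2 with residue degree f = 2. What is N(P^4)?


N(P^a) = p^(a*f)
= 2^(4*2)
= 2^8
= 256

256


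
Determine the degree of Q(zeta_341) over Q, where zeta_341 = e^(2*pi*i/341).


The degree equals Euler's totient phi(341).
341 = 11 * 31
phi(341) = 300

300


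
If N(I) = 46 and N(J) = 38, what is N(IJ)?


N(IJ) = N(I) * N(J)
= 46 * 38
= 1748

1748


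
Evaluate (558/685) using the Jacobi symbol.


Compute (558/685) via quadratic reciprocity:
  pull out 2: (2/685) = -1  (since 685 mod 8 = 5)
  reciprocity: (279/685) -> +(685/279)
  reduce: (127/279)
  reciprocity: (127/279) -> -(279/127)
  reduce: (25/127)
  reciprocity: (25/127) -> +(127/25)
  reduce: (2/25)
  pull out 2: (2/25) = +1  (since 25 mod 8 = 1)
  (1/25) = 1
Product of signs = 1

1


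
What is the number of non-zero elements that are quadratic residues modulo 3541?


For prime p, the number of non-zero quadratic residues is (p-1)/2.
= (3541-1)/2
= 1770

1770


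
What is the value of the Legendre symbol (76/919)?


p = 919 is prime, so compute (76/919) with the reciprocity algorithm (Jacobi-symbol steps: pull out 2s via (2/n), flip via reciprocity, reduce):
  pull out 2: (2/919) = +1  (since 919 mod 8 = 7)
  pull out 2: (2/919) = +1  (since 919 mod 8 = 7)
  reciprocity: (19/919) -> -(919/19)
  reduce: (7/19)
  reciprocity: (7/19) -> -(19/7)
  reduce: (5/7)
  reciprocity: (5/7) -> +(7/5)
  reduce: (2/5)
  pull out 2: (2/5) = -1  (since 5 mod 8 = 5)
  (1/5) = 1
Product of signs = -1
(76/919) = -1

-1


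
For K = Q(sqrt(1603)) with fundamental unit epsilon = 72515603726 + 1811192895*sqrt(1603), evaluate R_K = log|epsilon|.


epsilon = 72515603726 + 1811192895*sqrt(1603)
= 1.4503e+11
R = ln(1.4503e+11)
= 25.7002

25.7002


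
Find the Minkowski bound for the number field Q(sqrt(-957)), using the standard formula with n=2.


d = -957, d mod 4 = 3, so disc(K) = 4d = -3828; |disc(K)| = 3828
Imaginary quadratic field, so n = 2, s = r2 = 1, r1 = 0
M = (n!/n^n) * (4/pi)^s * sqrt(|disc(K)|) = (2!/2^2) * (4/pi)^1 * sqrt(3828)
= 0.5 * 1.273240 * 61.870833
= 39.3882

39.3882


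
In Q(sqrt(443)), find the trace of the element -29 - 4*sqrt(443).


Tr(a + b*sqrt(d)) = (a + b*sqrt(d)) + (a - b*sqrt(d)) = 2a
= 2 * (-29)
= -58

-58


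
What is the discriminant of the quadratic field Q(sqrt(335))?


For K = Q(sqrt(d)) with d squarefree: disc(K) = d if d = 1 mod 4, and disc(K) = 4d if d = 2 or 3 mod 4.
Here d = 335, and d mod 4 = 3.
d = 3 mod 4, not 1 (O_K = Z[sqrt(d)]), so disc(K) = 4d = 4 * (335) = 1340

1340


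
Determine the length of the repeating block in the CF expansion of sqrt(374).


Run the CF algorithm for sqrt(374).
a_0 = floor(sqrt(374)) = 19; set m_0=0, q_0=1.
Recurrence: m' = q*a - m,  q' = (d - m'^2)/q,  a' = floor((a_0 + m')/q').
  step 1: m=19, q=13, a=2
  step 2: m=7, q=25, a=1
  step 3: m=18, q=2, a=18
  step 4: m=18, q=25, a=1
  step 5: m=7, q=13, a=2
  step 6: m=19, q=1, a=38
a_6 = 2*a_0 = 38, so the period closes here.
sqrt(374) = [19; 2, 1, 18, 1, 2, 38]
Period length = 6

6


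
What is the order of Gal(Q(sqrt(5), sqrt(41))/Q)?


The 2 square roots of distinct primes are multiplicatively independent over Q,
so [K:Q] = 2^2 and Gal(K/Q) is isomorphic to (Z/2Z)^2.
|Gal| = 2^2 = 4

4


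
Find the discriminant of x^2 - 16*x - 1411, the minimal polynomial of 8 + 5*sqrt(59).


The element 8 + 5*sqrt(59) has minimal polynomial:
x^2 - 16*x - 1411
Discriminant = (-16)^2 - 4*(-1411)
= 256 + 5644
= 5900

5900


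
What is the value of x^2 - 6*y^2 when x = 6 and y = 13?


x^2 - d*y^2
= 6^2 - 6*13^2
= 36 - 1014
= -978

-978


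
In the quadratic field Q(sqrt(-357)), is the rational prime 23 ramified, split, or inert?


K = Q(sqrt(-357)). Since d mod 4 = 3, disc(K) = -1428.
Check p | disc: -1428 mod 23 = 21.
p does not divide disc. Compute Legendre symbol (d/p):
11^((23-1)/2) mod 23 = -1
(d/p) = -1, so p is inert: (p) stays prime with e=1, f=2, g=1.
Therefore p is inert.

inert


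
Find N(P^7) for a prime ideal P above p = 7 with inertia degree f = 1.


N(P^a) = p^(a*f)
= 7^(7*1)
= 7^7
= 823543

823543


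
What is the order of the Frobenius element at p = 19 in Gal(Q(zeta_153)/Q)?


The Frobenius at p in Gal(Q(zeta_n)/Q) = (Z/nZ)* is the class of p, so its order is ord_153(19), the smallest k >= 1 with 19^k = 1 mod 153.
n = 153 = 3^2 * 17, phi(153) = 96; the order divides phi(n).
Divisors of 96: 1, 2, 3, 4, 6, 8, 12, 16, 24, 32, 48, 96
Repeated squaring mod 153: 19^1 = 19, 19^2 = 55, 19^4 = 118, 19^8 = 1, 19^16 = 1, 19^32 = 1, 19^64 = 1
Test divisors in increasing order:
  k=1: 19^1 = 19 mod 153
  k=2: 19^2 = 55 mod 153
  k=3: 19^3 = 55 * 19 = 127 mod 153
  k=4: 19^4 = 118 mod 153
  k=6: 19^6 = 118 * 55 = 64 mod 153
  k=8: 19^8 = 1 mod 153  <- first divisor giving 1
Order = 8

8


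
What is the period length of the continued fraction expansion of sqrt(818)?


Run the CF algorithm for sqrt(818).
a_0 = floor(sqrt(818)) = 28; set m_0=0, q_0=1.
Recurrence: m' = q*a - m,  q' = (d - m'^2)/q,  a' = floor((a_0 + m')/q').
  step 1: m=28, q=34, a=1
  step 2: m=6, q=23, a=1
  step 3: m=17, q=23, a=1
  step 4: m=6, q=34, a=1
  step 5: m=28, q=1, a=56
a_5 = 2*a_0 = 56, so the period closes here.
sqrt(818) = [28; 1, 1, 1, 1, 56]
Period length = 5

5


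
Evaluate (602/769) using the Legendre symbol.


p = 769 is prime, so compute (602/769) with the reciprocity algorithm (Jacobi-symbol steps: pull out 2s via (2/n), flip via reciprocity, reduce):
  pull out 2: (2/769) = +1  (since 769 mod 8 = 1)
  reciprocity: (301/769) -> +(769/301)
  reduce: (167/301)
  reciprocity: (167/301) -> +(301/167)
  reduce: (134/167)
  pull out 2: (2/167) = +1  (since 167 mod 8 = 7)
  reciprocity: (67/167) -> -(167/67)
  reduce: (33/67)
  reciprocity: (33/67) -> +(67/33)
  reduce: (1/33)
  (1/33) = 1
Product of signs = -1
(602/769) = -1

-1


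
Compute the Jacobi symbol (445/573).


Compute (445/573) via quadratic reciprocity:
  reciprocity: (445/573) -> +(573/445)
  reduce: (128/445)
  pull out 2: (2/445) = -1  (since 445 mod 8 = 5)
  pull out 2: (2/445) = -1  (since 445 mod 8 = 5)
  pull out 2: (2/445) = -1  (since 445 mod 8 = 5)
  pull out 2: (2/445) = -1  (since 445 mod 8 = 5)
  pull out 2: (2/445) = -1  (since 445 mod 8 = 5)
  pull out 2: (2/445) = -1  (since 445 mod 8 = 5)
  pull out 2: (2/445) = -1  (since 445 mod 8 = 5)
  (1/445) = 1
Product of signs = -1

-1


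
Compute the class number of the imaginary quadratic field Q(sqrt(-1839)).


K = Q(sqrt(-1839)). d mod 4 = 1, so D = disc(K) = d = -1839
h(K) equals the number of primitive reduced positive-definite forms (a, b, c) = a*x^2 + b*x*y + c*y^2 with b^2 - 4ac = D,
where reduced means |b| <= a <= c, with b >= 0 whenever |b| = a or a = c, and primitive means gcd(a, b, c) = 1.
Reduced forces 3a^2 <= |D| = 1839, so 1 <= a <= 24; b must have the parity of D, and c = (b^2 - D)/(4a) must be an integer >= a.
Enumerate a = 1..24, b in [-a, a]:
  a=1: (1, 1, 460)  [1]
  a=2: (2, -1, 230), (2, 1, 230)  [2]
  a=3: (3, 3, 154)  [1]
  a=4: (4, -1, 115), (4, 1, 115)  [2]
  a=5: (5, -1, 92), (5, 1, 92)  [2]
  a=6: (6, -3, 77), (6, 3, 77)  [2]
  a=7: (7, -3, 66), (7, 3, 66)  [2]
  a=8: (8, -7, 59), (8, 7, 59)  [2]
  a=9: none
  a=10: (10, -9, 48), (10, -1, 46), (10, 1, 46), (10, 9, 48)  [4]
  a=11: (11, -3, 42), (11, 3, 42)  [2]
  a=12: (12, -9, 40), (12, 9, 40)  [2]
  a=13: none
  a=14: (14, -11, 35), (14, -3, 33), (14, 3, 33), (14, 11, 35)  [4]
  a=15: (15, -9, 32), (15, 9, 32)  [2]
  a=16: (16, -9, 30), (16, 9, 30)  [2]
  a=17..18: none
  a=19: (19, -17, 28), (19, 17, 28)  [2]
  a=20: (20, -9, 24), (20, -1, 23), (20, 1, 23), (20, 9, 24)  [4]
  a=21: (21, -3, 22), (21, 3, 22)  [2]
  a=22: (22, -19, 25), (22, 19, 25)  [2]
  a=23..24: none
Total reduced forms: 1 + 2 + 1 + 2 + 2 + 2 + 2 + 2 + 4 + 2 + 2 + 4 + 2 + 2 + 2 + 4 + 2 + 2 = 40
h = 40

40


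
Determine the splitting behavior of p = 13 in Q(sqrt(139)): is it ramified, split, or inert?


K = Q(sqrt(139)). Since d mod 4 = 3, disc(K) = 556.
Check p | disc: 556 mod 13 = 10.
p does not divide disc. Compute Legendre symbol (d/p):
9^((13-1)/2) mod 13 = 1
(d/p) = 1, so p splits: (p) = P*P' with e=1, f=1, g=2.
Therefore p is split.

split


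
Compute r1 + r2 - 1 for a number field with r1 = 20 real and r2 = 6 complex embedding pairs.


By Dirichlet's unit theorem:
rank = r1 + r2 - 1
= 20 + 6 - 1
= 25

25


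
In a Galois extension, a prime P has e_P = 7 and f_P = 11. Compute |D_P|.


|D_P| = e * f
= 7 * 11
= 77

77


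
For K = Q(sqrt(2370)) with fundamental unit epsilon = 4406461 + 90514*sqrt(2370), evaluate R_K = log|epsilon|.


epsilon = 4406461 + 90514*sqrt(2370)
= 8.8129e+06
R = ln(8.8129e+06)
= 15.9917

15.9917


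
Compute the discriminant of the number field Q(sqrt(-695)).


For K = Q(sqrt(d)) with d squarefree: disc(K) = d if d = 1 mod 4, and disc(K) = 4d if d = 2 or 3 mod 4.
Here d = -695, and d mod 4 = 1.
d = 1 mod 4 (O_K = Z[(1+sqrt(d))/2]), so disc(K) = d = -695

-695


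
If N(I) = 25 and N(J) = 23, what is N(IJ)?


N(IJ) = N(I) * N(J)
= 25 * 23
= 575

575


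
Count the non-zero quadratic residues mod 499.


For prime p, the number of non-zero quadratic residues is (p-1)/2.
= (499-1)/2
= 249

249


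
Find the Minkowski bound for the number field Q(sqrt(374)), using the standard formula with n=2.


d = 374, d mod 4 = 2, so disc(K) = 4d = 1496; |disc(K)| = 1496
Real quadratic field, so n = 2, s = r2 = 0, r1 = 2
M = (n!/n^n) * (4/pi)^s * sqrt(|disc(K)|) = (2!/2^2) * (4/pi)^0 * sqrt(1496)
= 0.5 * 1.000000 * 38.678159
= 19.3391

19.3391


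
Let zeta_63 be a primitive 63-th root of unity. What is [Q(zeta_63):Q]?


The degree equals Euler's totient phi(63).
63 = 3^2 * 7
phi(63) = 36

36


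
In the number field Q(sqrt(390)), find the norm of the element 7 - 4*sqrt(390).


N(a + b*sqrt(d)) = a^2 - d*b^2
= (7)^2 - (390)*(-4)^2
= 49 - 6240
= -6191

-6191


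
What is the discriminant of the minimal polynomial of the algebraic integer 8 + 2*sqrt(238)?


The element 8 + 2*sqrt(238) has minimal polynomial:
x^2 - 16*x - 888
Discriminant = (-16)^2 - 4*(-888)
= 256 + 3552
= 3808

3808


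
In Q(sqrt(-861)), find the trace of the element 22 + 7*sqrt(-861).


Tr(a + b*sqrt(d)) = (a + b*sqrt(d)) + (a - b*sqrt(d)) = 2a
= 2 * (22)
= 44

44


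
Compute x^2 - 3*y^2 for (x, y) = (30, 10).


x^2 - d*y^2
= 30^2 - 3*10^2
= 900 - 300
= 600

600


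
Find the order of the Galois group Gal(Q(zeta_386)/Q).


|Gal(Q(zeta_386)/Q)| = phi(386)
= 192

192


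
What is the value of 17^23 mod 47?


p = 47 is prime and the exponent is (p-1)/2 = 23, so by Euler's criterion 17^23 = (17/47) = +1 or -1 mod 47.
Compute by square-and-multiply:
  23 = 16 + 4 + 2 + 1 (binary 10111)
  Repeated squaring mod 47: 17^1 = 17, 17^2 = 7, 17^4 = 2, 17^8 = 4, 17^16 = 16
  17^23 = 17^16 * 17^4 * 17^2 * 17^1 = 16 * 2 * 7 * 17 mod 47
    16 * 2 = 32 = 32 mod 47
    32 * 7 = 224 = 36 mod 47
    36 * 17 = 612 = 1 mod 47
  17^23 = 1 mod 47
Result 1: 17 is a quadratic residue mod 47.
17^23 mod 47 = 1

1


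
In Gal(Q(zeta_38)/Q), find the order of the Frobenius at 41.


The Frobenius at p in Gal(Q(zeta_n)/Q) = (Z/nZ)* is the class of p, so its order is ord_38(41), the smallest k >= 1 with 41^k = 1 mod 38.
n = 38 = 2 * 19, phi(38) = 18; the order divides phi(n).
Divisors of 18: 1, 2, 3, 6, 9, 18
Repeated squaring mod 38: 41^1 = 3, 41^2 = 9, 41^4 = 5, 41^8 = 25, 41^16 = 17
Test divisors in increasing order:
  k=1: 41^1 = 3 mod 38
  k=2: 41^2 = 9 mod 38
  k=3: 41^3 = 9 * 3 = 27 mod 38
  k=6: 41^6 = 5 * 9 = 7 mod 38
  k=9: 41^9 = 25 * 3 = 37 mod 38
  k=18: 41^18 = 17 * 9 = 1 mod 38  <- first divisor giving 1
Order = 18

18


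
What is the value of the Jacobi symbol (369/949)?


Compute (369/949) via quadratic reciprocity:
  reciprocity: (369/949) -> +(949/369)
  reduce: (211/369)
  reciprocity: (211/369) -> +(369/211)
  reduce: (158/211)
  pull out 2: (2/211) = -1  (since 211 mod 8 = 3)
  reciprocity: (79/211) -> -(211/79)
  reduce: (53/79)
  reciprocity: (53/79) -> +(79/53)
  reduce: (26/53)
  pull out 2: (2/53) = -1  (since 53 mod 8 = 5)
  reciprocity: (13/53) -> +(53/13)
  reduce: (1/13)
  (1/13) = 1
Product of signs = -1

-1


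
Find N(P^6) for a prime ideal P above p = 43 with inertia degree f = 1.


N(P^a) = p^(a*f)
= 43^(6*1)
= 43^6
= 6321363049

6321363049


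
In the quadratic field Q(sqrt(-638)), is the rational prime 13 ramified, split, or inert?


K = Q(sqrt(-638)). Since d mod 4 = 2, disc(K) = -2552.
Check p | disc: -2552 mod 13 = 9.
p does not divide disc. Compute Legendre symbol (d/p):
12^((13-1)/2) mod 13 = 1
(d/p) = 1, so p splits: (p) = P*P' with e=1, f=1, g=2.
Therefore p is split.

split


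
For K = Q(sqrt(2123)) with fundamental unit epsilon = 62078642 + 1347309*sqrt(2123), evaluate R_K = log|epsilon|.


epsilon = 62078642 + 1347309*sqrt(2123)
= 1.2416e+08
R = ln(1.2416e+08)
= 18.6371

18.6371


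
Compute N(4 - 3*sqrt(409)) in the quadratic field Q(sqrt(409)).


N(a + b*sqrt(d)) = a^2 - d*b^2
= (4)^2 - (409)*(-3)^2
= 16 - 3681
= -3665

-3665


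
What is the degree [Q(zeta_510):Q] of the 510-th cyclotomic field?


The degree equals Euler's totient phi(510).
510 = 2 * 3 * 5 * 17
phi(510) = 128

128


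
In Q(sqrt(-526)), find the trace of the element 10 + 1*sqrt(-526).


Tr(a + b*sqrt(d)) = (a + b*sqrt(d)) + (a - b*sqrt(d)) = 2a
= 2 * (10)
= 20

20


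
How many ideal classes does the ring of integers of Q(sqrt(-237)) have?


K = Q(sqrt(-237)). d mod 4 = 3, so D = disc(K) = 4d = -948
h(K) equals the number of primitive reduced positive-definite forms (a, b, c) = a*x^2 + b*x*y + c*y^2 with b^2 - 4ac = D,
where reduced means |b| <= a <= c, with b >= 0 whenever |b| = a or a = c, and primitive means gcd(a, b, c) = 1.
Reduced forces 3a^2 <= |D| = 948, so 1 <= a <= 17; b must have the parity of D, and c = (b^2 - D)/(4a) must be an integer >= a.
Enumerate a = 1..17, b in [-a, a]:
  a=1: (1, 0, 237)  [1]
  a=2: (2, 2, 119)  [1]
  a=3: (3, 0, 79)  [1]
  a=4..5: none
  a=6: (6, 6, 41)  [1]
  a=7: (7, -2, 34), (7, 2, 34)  [2]
  a=8..10: none
  a=11: (11, -8, 23), (11, 8, 23)  [2]
  a=12: none
  a=13: (13, -12, 21), (13, 12, 21)  [2]
  a=14: (14, -2, 17), (14, 2, 17)  [2]
  a=15..17: none
Total reduced forms: 1 + 1 + 1 + 1 + 2 + 2 + 2 + 2 = 12
h = 12

12


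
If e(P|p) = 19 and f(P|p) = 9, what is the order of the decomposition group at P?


|D_P| = e * f
= 19 * 9
= 171

171


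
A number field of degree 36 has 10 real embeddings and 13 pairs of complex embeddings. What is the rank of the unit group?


By Dirichlet's unit theorem:
rank = r1 + r2 - 1
= 10 + 13 - 1
= 22

22


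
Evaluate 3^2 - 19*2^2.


x^2 - d*y^2
= 3^2 - 19*2^2
= 9 - 76
= -67

-67


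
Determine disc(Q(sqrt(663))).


For K = Q(sqrt(d)) with d squarefree: disc(K) = d if d = 1 mod 4, and disc(K) = 4d if d = 2 or 3 mod 4.
Here d = 663, and d mod 4 = 3.
d = 3 mod 4, not 1 (O_K = Z[sqrt(d)]), so disc(K) = 4d = 4 * (663) = 2652

2652


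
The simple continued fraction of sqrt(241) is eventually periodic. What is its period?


Run the CF algorithm for sqrt(241).
a_0 = floor(sqrt(241)) = 15; set m_0=0, q_0=1.
Recurrence: m' = q*a - m,  q' = (d - m'^2)/q,  a' = floor((a_0 + m')/q').
  step 1: m=15, q=16, a=1
  step 2: m=1, q=15, a=1
  step 3: m=14, q=3, a=9
  step 4: m=13, q=24, a=1
  step 5: m=11, q=5, a=5
  step 6: m=14, q=9, a=3
  step 7: m=13, q=8, a=3
  step 8: m=11, q=15, a=1
  step 9: m=4, q=15, a=1
  step 10: m=11, q=8, a=3
  step 11: m=13, q=9, a=3
  step 12: m=14, q=5, a=5
  step 13: m=11, q=24, a=1
  step 14: m=13, q=3, a=9
  step 15: m=14, q=15, a=1
  step 16: m=1, q=16, a=1
  step 17: m=15, q=1, a=30
a_17 = 2*a_0 = 30, so the period closes here.
sqrt(241) = [15; 1, 1, 9, 1, 5, 3, 3, 1, 1, 3, 3, 5, 1, 9, 1, 1, 30]
Period length = 17

17


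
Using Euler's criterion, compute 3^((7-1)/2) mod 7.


p = 7 is prime and the exponent is (p-1)/2 = 3, so by Euler's criterion 3^3 = (3/7) = +1 or -1 mod 7.
Compute by square-and-multiply:
  3 = 2 + 1 (binary 11)
  Repeated squaring mod 7: 3^1 = 3, 3^2 = 2
  3^3 = 3^2 * 3^1 = 2 * 3 mod 7
    2 * 3 = 6 = 6 mod 7
  3^3 = 6 mod 7
Result 6 = p - 1 = -1 mod 7: 3 is a quadratic non-residue mod 7. As a residue in [0, p-1] the value is 6.
3^3 mod 7 = 6

6


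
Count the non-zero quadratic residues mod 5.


For prime p, the number of non-zero quadratic residues is (p-1)/2.
= (5-1)/2
= 2

2


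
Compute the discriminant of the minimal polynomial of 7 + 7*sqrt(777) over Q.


The element 7 + 7*sqrt(777) has minimal polynomial:
x^2 - 14*x - 38024
Discriminant = (-14)^2 - 4*(-38024)
= 196 + 152096
= 152292

152292


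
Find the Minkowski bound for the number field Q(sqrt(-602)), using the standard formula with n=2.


d = -602, d mod 4 = 2, so disc(K) = 4d = -2408; |disc(K)| = 2408
Imaginary quadratic field, so n = 2, s = r2 = 1, r1 = 0
M = (n!/n^n) * (4/pi)^s * sqrt(|disc(K)|) = (2!/2^2) * (4/pi)^1 * sqrt(2408)
= 0.5 * 1.273240 * 49.071377
= 31.2398

31.2398


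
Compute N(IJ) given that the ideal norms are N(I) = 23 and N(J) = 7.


N(IJ) = N(I) * N(J)
= 23 * 7
= 161

161


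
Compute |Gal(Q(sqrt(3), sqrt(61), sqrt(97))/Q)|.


The 3 square roots of distinct primes are multiplicatively independent over Q,
so [K:Q] = 2^3 and Gal(K/Q) is isomorphic to (Z/2Z)^3.
|Gal| = 2^3 = 8

8


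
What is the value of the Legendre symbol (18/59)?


p = 59 is prime, so compute (18/59) with the reciprocity algorithm (Jacobi-symbol steps: pull out 2s via (2/n), flip via reciprocity, reduce):
  pull out 2: (2/59) = -1  (since 59 mod 8 = 3)
  reciprocity: (9/59) -> +(59/9)
  reduce: (5/9)
  reciprocity: (5/9) -> +(9/5)
  reduce: (4/5)
  pull out 2: (2/5) = -1  (since 5 mod 8 = 5)
  pull out 2: (2/5) = -1  (since 5 mod 8 = 5)
  (1/5) = 1
Product of signs = -1
(18/59) = -1

-1


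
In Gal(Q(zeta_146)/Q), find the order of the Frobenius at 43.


The Frobenius at p in Gal(Q(zeta_n)/Q) = (Z/nZ)* is the class of p, so its order is ord_146(43), the smallest k >= 1 with 43^k = 1 mod 146.
n = 146 = 2 * 73, phi(146) = 72; the order divides phi(n).
Divisors of 72: 1, 2, 3, 4, 6, 8, 9, 12, 18, 24, 36, 72
Repeated squaring mod 146: 43^1 = 43, 43^2 = 97, 43^4 = 65, 43^8 = 137, 43^16 = 81, 43^32 = 137, 43^64 = 81
Test divisors in increasing order:
  k=1: 43^1 = 43 mod 146
  k=2: 43^2 = 97 mod 146
  k=3: 43^3 = 97 * 43 = 83 mod 146
  k=4: 43^4 = 65 mod 146
  k=6: 43^6 = 65 * 97 = 27 mod 146
  k=8: 43^8 = 137 mod 146
  k=9: 43^9 = 137 * 43 = 51 mod 146
  k=12: 43^12 = 137 * 65 = 145 mod 146
  k=18: 43^18 = 81 * 97 = 119 mod 146
  k=24: 43^24 = 81 * 137 = 1 mod 146  <- first divisor giving 1
Order = 24

24


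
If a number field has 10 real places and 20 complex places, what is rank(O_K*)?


By Dirichlet's unit theorem:
rank = r1 + r2 - 1
= 10 + 20 - 1
= 29

29


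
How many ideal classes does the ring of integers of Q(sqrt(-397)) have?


K = Q(sqrt(-397)). d mod 4 = 3, so D = disc(K) = 4d = -1588
h(K) equals the number of primitive reduced positive-definite forms (a, b, c) = a*x^2 + b*x*y + c*y^2 with b^2 - 4ac = D,
where reduced means |b| <= a <= c, with b >= 0 whenever |b| = a or a = c, and primitive means gcd(a, b, c) = 1.
Reduced forces 3a^2 <= |D| = 1588, so 1 <= a <= 23; b must have the parity of D, and c = (b^2 - D)/(4a) must be an integer >= a.
Enumerate a = 1..23, b in [-a, a]:
  a=1: (1, 0, 397)  [1]
  a=2: (2, 2, 199)  [1]
  a=3..6: none
  a=7: (7, -6, 58), (7, 6, 58)  [2]
  a=8..13: none
  a=14: (14, -6, 29), (14, 6, 29)  [2]
  a=15..23: none
Total reduced forms: 1 + 1 + 2 + 2 = 6
h = 6

6


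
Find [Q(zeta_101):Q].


The degree equals Euler's totient phi(101).
101 = 101
phi(101) = 100

100


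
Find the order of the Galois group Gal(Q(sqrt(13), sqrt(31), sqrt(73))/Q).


The 3 square roots of distinct primes are multiplicatively independent over Q,
so [K:Q] = 2^3 and Gal(K/Q) is isomorphic to (Z/2Z)^3.
|Gal| = 2^3 = 8

8


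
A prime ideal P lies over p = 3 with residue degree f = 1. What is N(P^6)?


N(P^a) = p^(a*f)
= 3^(6*1)
= 3^6
= 729

729


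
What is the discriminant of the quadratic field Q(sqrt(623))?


For K = Q(sqrt(d)) with d squarefree: disc(K) = d if d = 1 mod 4, and disc(K) = 4d if d = 2 or 3 mod 4.
Here d = 623, and d mod 4 = 3.
d = 3 mod 4, not 1 (O_K = Z[sqrt(d)]), so disc(K) = 4d = 4 * (623) = 2492

2492


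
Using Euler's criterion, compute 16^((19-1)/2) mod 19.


p = 19 is prime and the exponent is (p-1)/2 = 9, so by Euler's criterion 16^9 = (16/19) = +1 or -1 mod 19.
Compute by square-and-multiply:
  9 = 8 + 1 (binary 1001)
  Repeated squaring mod 19: 16^1 = 16, 16^2 = 9, 16^4 = 5, 16^8 = 6
  16^9 = 16^8 * 16^1 = 6 * 16 mod 19
    6 * 16 = 96 = 1 mod 19
  16^9 = 1 mod 19
Result 1: 16 is a quadratic residue mod 19.
16^9 mod 19 = 1

1


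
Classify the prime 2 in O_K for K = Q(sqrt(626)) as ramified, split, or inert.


K = Q(sqrt(626)). Since d mod 4 = 2, disc(K) = 2504.
Check p | disc: 2504 mod 2 = 0.
p divides disc, so p ramifies: (p) = P^2 with e=2, f=1, g=1.
Therefore p is ramified.

ramified


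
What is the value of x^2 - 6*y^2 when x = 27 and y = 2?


x^2 - d*y^2
= 27^2 - 6*2^2
= 729 - 24
= 705

705


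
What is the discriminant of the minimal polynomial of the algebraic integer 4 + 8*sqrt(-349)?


The element 4 + 8*sqrt(-349) has minimal polynomial:
x^2 - 8*x + 22352
Discriminant = (-8)^2 - 4*(22352)
= 64 - 89408
= -89344

-89344


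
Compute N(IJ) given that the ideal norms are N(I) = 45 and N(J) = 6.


N(IJ) = N(I) * N(J)
= 45 * 6
= 270

270


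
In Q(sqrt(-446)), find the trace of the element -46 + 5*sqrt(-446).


Tr(a + b*sqrt(d)) = (a + b*sqrt(d)) + (a - b*sqrt(d)) = 2a
= 2 * (-46)
= -92

-92


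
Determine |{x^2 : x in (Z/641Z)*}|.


For prime p, the number of non-zero quadratic residues is (p-1)/2.
= (641-1)/2
= 320

320


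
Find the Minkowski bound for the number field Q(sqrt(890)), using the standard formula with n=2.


d = 890, d mod 4 = 2, so disc(K) = 4d = 3560; |disc(K)| = 3560
Real quadratic field, so n = 2, s = r2 = 0, r1 = 2
M = (n!/n^n) * (4/pi)^s * sqrt(|disc(K)|) = (2!/2^2) * (4/pi)^0 * sqrt(3560)
= 0.5 * 1.000000 * 59.665736
= 29.8329

29.8329


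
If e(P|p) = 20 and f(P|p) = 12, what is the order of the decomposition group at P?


|D_P| = e * f
= 20 * 12
= 240

240


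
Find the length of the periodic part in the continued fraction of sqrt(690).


Run the CF algorithm for sqrt(690).
a_0 = floor(sqrt(690)) = 26; set m_0=0, q_0=1.
Recurrence: m' = q*a - m,  q' = (d - m'^2)/q,  a' = floor((a_0 + m')/q').
  step 1: m=26, q=14, a=3
  step 2: m=16, q=31, a=1
  step 3: m=15, q=15, a=2
  step 4: m=15, q=31, a=1
  step 5: m=16, q=14, a=3
  step 6: m=26, q=1, a=52
a_6 = 2*a_0 = 52, so the period closes here.
sqrt(690) = [26; 3, 1, 2, 1, 3, 52]
Period length = 6

6


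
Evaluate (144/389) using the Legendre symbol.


p = 389 is prime, so compute (144/389) with the reciprocity algorithm (Jacobi-symbol steps: pull out 2s via (2/n), flip via reciprocity, reduce):
  pull out 2: (2/389) = -1  (since 389 mod 8 = 5)
  pull out 2: (2/389) = -1  (since 389 mod 8 = 5)
  pull out 2: (2/389) = -1  (since 389 mod 8 = 5)
  pull out 2: (2/389) = -1  (since 389 mod 8 = 5)
  reciprocity: (9/389) -> +(389/9)
  reduce: (2/9)
  pull out 2: (2/9) = +1  (since 9 mod 8 = 1)
  (1/9) = 1
Product of signs = 1
(144/389) = 1

1


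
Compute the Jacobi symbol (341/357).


Compute (341/357) via quadratic reciprocity:
  reciprocity: (341/357) -> +(357/341)
  reduce: (16/341)
  pull out 2: (2/341) = -1  (since 341 mod 8 = 5)
  pull out 2: (2/341) = -1  (since 341 mod 8 = 5)
  pull out 2: (2/341) = -1  (since 341 mod 8 = 5)
  pull out 2: (2/341) = -1  (since 341 mod 8 = 5)
  (1/341) = 1
Product of signs = 1

1


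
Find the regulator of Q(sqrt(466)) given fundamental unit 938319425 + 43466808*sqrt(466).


epsilon = 938319425 + 43466808*sqrt(466)
= 1.8766e+09
R = ln(1.8766e+09)
= 21.3527

21.3527


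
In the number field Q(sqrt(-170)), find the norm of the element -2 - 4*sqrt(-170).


N(a + b*sqrt(d)) = a^2 - d*b^2
= (-2)^2 - (-170)*(-4)^2
= 4 + 2720
= 2724

2724


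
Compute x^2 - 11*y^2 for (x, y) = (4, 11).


x^2 - d*y^2
= 4^2 - 11*11^2
= 16 - 1331
= -1315

-1315


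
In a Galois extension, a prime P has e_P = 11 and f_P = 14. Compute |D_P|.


|D_P| = e * f
= 11 * 14
= 154

154


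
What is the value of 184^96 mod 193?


p = 193 is prime and the exponent is (p-1)/2 = 96, so by Euler's criterion 184^96 = (184/193) = +1 or -1 mod 193.
Compute by square-and-multiply:
  96 = 64 + 32 (binary 1100000)
  Repeated squaring mod 193: 184^1 = 184, 184^2 = 81, 184^4 = 192, 184^8 = 1, 184^16 = 1, 184^32 = 1, 184^64 = 1
  184^96 = 184^64 * 184^32 = 1 * 1 mod 193
    1 * 1 = 1 = 1 mod 193
  184^96 = 1 mod 193
Result 1: 184 is a quadratic residue mod 193.
184^96 mod 193 = 1

1


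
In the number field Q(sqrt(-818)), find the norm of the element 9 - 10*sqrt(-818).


N(a + b*sqrt(d)) = a^2 - d*b^2
= (9)^2 - (-818)*(-10)^2
= 81 + 81800
= 81881

81881


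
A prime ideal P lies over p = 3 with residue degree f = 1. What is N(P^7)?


N(P^a) = p^(a*f)
= 3^(7*1)
= 3^7
= 2187

2187


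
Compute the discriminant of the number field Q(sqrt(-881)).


For K = Q(sqrt(d)) with d squarefree: disc(K) = d if d = 1 mod 4, and disc(K) = 4d if d = 2 or 3 mod 4.
Here d = -881, and d mod 4 = 3.
d = 3 mod 4, not 1 (O_K = Z[sqrt(d)]), so disc(K) = 4d = 4 * (-881) = -3524

-3524


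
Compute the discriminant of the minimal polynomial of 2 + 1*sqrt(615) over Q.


The element 2 + 1*sqrt(615) has minimal polynomial:
x^2 - 4*x - 611
Discriminant = (-4)^2 - 4*(-611)
= 16 + 2444
= 2460

2460


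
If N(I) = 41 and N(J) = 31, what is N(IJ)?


N(IJ) = N(I) * N(J)
= 41 * 31
= 1271

1271


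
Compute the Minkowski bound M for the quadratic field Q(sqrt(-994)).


d = -994, d mod 4 = 2, so disc(K) = 4d = -3976; |disc(K)| = 3976
Imaginary quadratic field, so n = 2, s = r2 = 1, r1 = 0
M = (n!/n^n) * (4/pi)^s * sqrt(|disc(K)|) = (2!/2^2) * (4/pi)^1 * sqrt(3976)
= 0.5 * 1.273240 * 63.055531
= 40.1424

40.1424


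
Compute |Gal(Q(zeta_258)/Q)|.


|Gal(Q(zeta_258)/Q)| = phi(258)
= 84

84


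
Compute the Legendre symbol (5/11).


p = 11 is prime, so compute (5/11) with the reciprocity algorithm (Jacobi-symbol steps: pull out 2s via (2/n), flip via reciprocity, reduce):
  reciprocity: (5/11) -> +(11/5)
  reduce: (1/5)
  (1/5) = 1
Product of signs = 1
(5/11) = 1

1


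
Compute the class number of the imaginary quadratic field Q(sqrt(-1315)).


K = Q(sqrt(-1315)). d mod 4 = 1, so D = disc(K) = d = -1315
h(K) equals the number of primitive reduced positive-definite forms (a, b, c) = a*x^2 + b*x*y + c*y^2 with b^2 - 4ac = D,
where reduced means |b| <= a <= c, with b >= 0 whenever |b| = a or a = c, and primitive means gcd(a, b, c) = 1.
Reduced forces 3a^2 <= |D| = 1315, so 1 <= a <= 20; b must have the parity of D, and c = (b^2 - D)/(4a) must be an integer >= a.
Enumerate a = 1..20, b in [-a, a]:
  a=1: (1, 1, 329)  [1]
  a=2..4: none
  a=5: (5, 5, 67)  [1]
  a=6: none
  a=7: (7, -1, 47), (7, 1, 47)  [2]
  a=8..10: none
  a=11: (11, -7, 31), (11, 7, 31)  [2]
  a=12..20: none
Total reduced forms: 1 + 1 + 2 + 2 = 6
h = 6

6


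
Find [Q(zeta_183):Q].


The degree equals Euler's totient phi(183).
183 = 3 * 61
phi(183) = 120

120


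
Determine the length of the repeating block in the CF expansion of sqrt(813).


Run the CF algorithm for sqrt(813).
a_0 = floor(sqrt(813)) = 28; set m_0=0, q_0=1.
Recurrence: m' = q*a - m,  q' = (d - m'^2)/q,  a' = floor((a_0 + m')/q').
  step 1: m=28, q=29, a=1
  step 2: m=1, q=28, a=1
  step 3: m=27, q=3, a=18
  step 4: m=27, q=28, a=1
  step 5: m=1, q=29, a=1
  step 6: m=28, q=1, a=56
a_6 = 2*a_0 = 56, so the period closes here.
sqrt(813) = [28; 1, 1, 18, 1, 1, 56]
Period length = 6

6


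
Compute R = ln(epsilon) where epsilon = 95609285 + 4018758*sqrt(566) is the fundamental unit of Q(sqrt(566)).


epsilon = 95609285 + 4018758*sqrt(566)
= 1.9122e+08
R = ln(1.9122e+08)
= 19.0689

19.0689


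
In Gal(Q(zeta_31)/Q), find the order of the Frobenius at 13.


The Frobenius at p in Gal(Q(zeta_n)/Q) = (Z/nZ)* is the class of p, so its order is ord_31(13), the smallest k >= 1 with 13^k = 1 mod 31.
n = 31 = 31, phi(31) = 30; the order divides phi(n).
Divisors of 30: 1, 2, 3, 5, 6, 10, 15, 30
Repeated squaring mod 31: 13^1 = 13, 13^2 = 14, 13^4 = 10, 13^8 = 7, 13^16 = 18
Test divisors in increasing order:
  k=1: 13^1 = 13 mod 31
  k=2: 13^2 = 14 mod 31
  k=3: 13^3 = 14 * 13 = 27 mod 31
  k=5: 13^5 = 10 * 13 = 6 mod 31
  k=6: 13^6 = 10 * 14 = 16 mod 31
  k=10: 13^10 = 7 * 14 = 5 mod 31
  k=15: 13^15 = 7 * 10 * 14 * 13 = 30 mod 31
  k=30: 13^30 = 18 * 7 * 10 * 14 = 1 mod 31  <- first divisor giving 1
Order = 30

30


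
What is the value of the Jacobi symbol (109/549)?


Compute (109/549) via quadratic reciprocity:
  reciprocity: (109/549) -> +(549/109)
  reduce: (4/109)
  pull out 2: (2/109) = -1  (since 109 mod 8 = 5)
  pull out 2: (2/109) = -1  (since 109 mod 8 = 5)
  (1/109) = 1
Product of signs = 1

1


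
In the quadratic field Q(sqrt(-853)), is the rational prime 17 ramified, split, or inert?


K = Q(sqrt(-853)). Since d mod 4 = 3, disc(K) = -3412.
Check p | disc: -3412 mod 17 = 5.
p does not divide disc. Compute Legendre symbol (d/p):
14^((17-1)/2) mod 17 = -1
(d/p) = -1, so p is inert: (p) stays prime with e=1, f=2, g=1.
Therefore p is inert.

inert


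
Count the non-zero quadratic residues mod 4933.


For prime p, the number of non-zero quadratic residues is (p-1)/2.
= (4933-1)/2
= 2466

2466


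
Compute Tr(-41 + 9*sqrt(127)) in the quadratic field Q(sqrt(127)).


Tr(a + b*sqrt(d)) = (a + b*sqrt(d)) + (a - b*sqrt(d)) = 2a
= 2 * (-41)
= -82

-82


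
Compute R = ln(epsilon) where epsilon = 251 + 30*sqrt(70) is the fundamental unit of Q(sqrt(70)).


epsilon = 251 + 30*sqrt(70)
= 501.9980
R = ln(501.9980)
= 6.2186

6.2186


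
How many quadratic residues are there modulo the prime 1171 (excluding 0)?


For prime p, the number of non-zero quadratic residues is (p-1)/2.
= (1171-1)/2
= 585

585


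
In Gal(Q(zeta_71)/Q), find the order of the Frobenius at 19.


The Frobenius at p in Gal(Q(zeta_n)/Q) = (Z/nZ)* is the class of p, so its order is ord_71(19), the smallest k >= 1 with 19^k = 1 mod 71.
n = 71 = 71, phi(71) = 70; the order divides phi(n).
Divisors of 70: 1, 2, 5, 7, 10, 14, 35, 70
Repeated squaring mod 71: 19^1 = 19, 19^2 = 6, 19^4 = 36, 19^8 = 18, 19^16 = 40, 19^32 = 38, 19^64 = 24
Test divisors in increasing order:
  k=1: 19^1 = 19 mod 71
  k=2: 19^2 = 6 mod 71
  k=5: 19^5 = 36 * 19 = 45 mod 71
  k=7: 19^7 = 36 * 6 * 19 = 57 mod 71
  k=10: 19^10 = 18 * 6 = 37 mod 71
  k=14: 19^14 = 18 * 36 * 6 = 54 mod 71
  k=35: 19^35 = 38 * 6 * 19 = 1 mod 71  <- first divisor giving 1
Order = 35

35


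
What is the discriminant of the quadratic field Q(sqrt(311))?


For K = Q(sqrt(d)) with d squarefree: disc(K) = d if d = 1 mod 4, and disc(K) = 4d if d = 2 or 3 mod 4.
Here d = 311, and d mod 4 = 3.
d = 3 mod 4, not 1 (O_K = Z[sqrt(d)]), so disc(K) = 4d = 4 * (311) = 1244

1244


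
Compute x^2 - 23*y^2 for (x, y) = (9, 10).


x^2 - d*y^2
= 9^2 - 23*10^2
= 81 - 2300
= -2219

-2219


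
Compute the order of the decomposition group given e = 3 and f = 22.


|D_P| = e * f
= 3 * 22
= 66

66


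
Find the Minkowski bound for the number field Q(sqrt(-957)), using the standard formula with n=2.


d = -957, d mod 4 = 3, so disc(K) = 4d = -3828; |disc(K)| = 3828
Imaginary quadratic field, so n = 2, s = r2 = 1, r1 = 0
M = (n!/n^n) * (4/pi)^s * sqrt(|disc(K)|) = (2!/2^2) * (4/pi)^1 * sqrt(3828)
= 0.5 * 1.273240 * 61.870833
= 39.3882

39.3882


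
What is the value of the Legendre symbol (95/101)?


p = 101 is prime, so compute (95/101) with the reciprocity algorithm (Jacobi-symbol steps: pull out 2s via (2/n), flip via reciprocity, reduce):
  reciprocity: (95/101) -> +(101/95)
  reduce: (6/95)
  pull out 2: (2/95) = +1  (since 95 mod 8 = 7)
  reciprocity: (3/95) -> -(95/3)
  reduce: (2/3)
  pull out 2: (2/3) = -1  (since 3 mod 8 = 3)
  (1/3) = 1
Product of signs = 1
(95/101) = 1

1


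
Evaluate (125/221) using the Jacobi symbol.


Compute (125/221) via quadratic reciprocity:
  reciprocity: (125/221) -> +(221/125)
  reduce: (96/125)
  pull out 2: (2/125) = -1  (since 125 mod 8 = 5)
  pull out 2: (2/125) = -1  (since 125 mod 8 = 5)
  pull out 2: (2/125) = -1  (since 125 mod 8 = 5)
  pull out 2: (2/125) = -1  (since 125 mod 8 = 5)
  pull out 2: (2/125) = -1  (since 125 mod 8 = 5)
  reciprocity: (3/125) -> +(125/3)
  reduce: (2/3)
  pull out 2: (2/3) = -1  (since 3 mod 8 = 3)
  (1/3) = 1
Product of signs = 1

1


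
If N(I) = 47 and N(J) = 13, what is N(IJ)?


N(IJ) = N(I) * N(J)
= 47 * 13
= 611

611


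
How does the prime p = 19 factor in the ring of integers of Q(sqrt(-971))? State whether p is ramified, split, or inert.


K = Q(sqrt(-971)). Since d mod 4 = 1, disc(K) = -971.
Check p | disc: -971 mod 19 = 17.
p does not divide disc. Compute Legendre symbol (d/p):
17^((19-1)/2) mod 19 = 1
(d/p) = 1, so p splits: (p) = P*P' with e=1, f=1, g=2.
Therefore p is split.

split


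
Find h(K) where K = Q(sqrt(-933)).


K = Q(sqrt(-933)). d mod 4 = 3, so D = disc(K) = 4d = -3732
h(K) equals the number of primitive reduced positive-definite forms (a, b, c) = a*x^2 + b*x*y + c*y^2 with b^2 - 4ac = D,
where reduced means |b| <= a <= c, with b >= 0 whenever |b| = a or a = c, and primitive means gcd(a, b, c) = 1.
Reduced forces 3a^2 <= |D| = 3732, so 1 <= a <= 35; b must have the parity of D, and c = (b^2 - D)/(4a) must be an integer >= a.
Enumerate a = 1..35, b in [-a, a]:
  a=1: (1, 0, 933)  [1]
  a=2: (2, 2, 467)  [1]
  a=3: (3, 0, 311)  [1]
  a=4..5: none
  a=6: (6, 6, 157)  [1]
  a=7..12: none
  a=13: (13, -8, 73), (13, 8, 73)  [2]
  a=14..16: none
  a=17: (17, -12, 57), (17, 12, 57)  [2]
  a=18: none
  a=19: (19, -12, 51), (19, 12, 51)  [2]
  a=20..25: none
  a=26: (26, -18, 39), (26, 18, 39)  [2]
  a=27..28: none
  a=29: (29, -26, 38), (29, 26, 38)  [2]
  a=30: none
  a=31: (31, -22, 34), (31, 22, 34)  [2]
  a=32..35: none
Total reduced forms: 1 + 1 + 1 + 1 + 2 + 2 + 2 + 2 + 2 + 2 = 16
h = 16

16


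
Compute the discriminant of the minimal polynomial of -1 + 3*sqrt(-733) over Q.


The element -1 + 3*sqrt(-733) has minimal polynomial:
x^2 + 2*x + 6598
Discriminant = (2)^2 - 4*(6598)
= 4 - 26392
= -26388

-26388


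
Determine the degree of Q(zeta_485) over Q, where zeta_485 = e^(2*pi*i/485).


The degree equals Euler's totient phi(485).
485 = 5 * 97
phi(485) = 384

384


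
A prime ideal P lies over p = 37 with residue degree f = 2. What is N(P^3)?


N(P^a) = p^(a*f)
= 37^(3*2)
= 37^6
= 2565726409

2565726409


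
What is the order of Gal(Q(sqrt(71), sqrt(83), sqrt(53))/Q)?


The 3 square roots of distinct primes are multiplicatively independent over Q,
so [K:Q] = 2^3 and Gal(K/Q) is isomorphic to (Z/2Z)^3.
|Gal| = 2^3 = 8

8


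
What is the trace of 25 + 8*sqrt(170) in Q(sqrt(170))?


Tr(a + b*sqrt(d)) = (a + b*sqrt(d)) + (a - b*sqrt(d)) = 2a
= 2 * (25)
= 50

50


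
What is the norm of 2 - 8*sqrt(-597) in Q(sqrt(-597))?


N(a + b*sqrt(d)) = a^2 - d*b^2
= (2)^2 - (-597)*(-8)^2
= 4 + 38208
= 38212

38212
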